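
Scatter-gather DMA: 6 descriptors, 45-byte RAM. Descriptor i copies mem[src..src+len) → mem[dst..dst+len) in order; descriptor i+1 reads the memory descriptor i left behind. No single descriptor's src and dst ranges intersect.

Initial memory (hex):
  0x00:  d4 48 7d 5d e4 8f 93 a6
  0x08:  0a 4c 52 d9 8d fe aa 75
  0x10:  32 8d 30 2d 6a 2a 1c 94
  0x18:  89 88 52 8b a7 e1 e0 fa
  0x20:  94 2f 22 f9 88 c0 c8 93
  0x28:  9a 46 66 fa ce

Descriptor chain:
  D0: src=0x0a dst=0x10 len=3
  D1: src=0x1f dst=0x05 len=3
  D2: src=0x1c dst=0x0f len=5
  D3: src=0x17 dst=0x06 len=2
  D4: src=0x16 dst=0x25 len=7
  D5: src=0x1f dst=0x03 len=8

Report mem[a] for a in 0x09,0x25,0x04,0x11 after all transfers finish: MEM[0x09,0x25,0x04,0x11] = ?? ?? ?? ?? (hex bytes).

[0] 0x0a->0x10 len=3 : 52 d9 8d
[1] 0x1f->0x05 len=3 : fa 94 2f
[2] 0x1c->0x0f len=5 : a7 e1 e0 fa 94
[3] 0x17->0x06 len=2 : 94 89
[4] 0x16->0x25 len=7 : 1c 94 89 88 52 8b a7
[5] 0x1f->0x03 len=8 : fa 94 2f 22 f9 88 1c 94
query mem[0x09]=0x1c, mem[0x25]=0x1c, mem[0x04]=0x94, mem[0x11]=0xe0

MEM[0x09,0x25,0x04,0x11] = 1c 1c 94 e0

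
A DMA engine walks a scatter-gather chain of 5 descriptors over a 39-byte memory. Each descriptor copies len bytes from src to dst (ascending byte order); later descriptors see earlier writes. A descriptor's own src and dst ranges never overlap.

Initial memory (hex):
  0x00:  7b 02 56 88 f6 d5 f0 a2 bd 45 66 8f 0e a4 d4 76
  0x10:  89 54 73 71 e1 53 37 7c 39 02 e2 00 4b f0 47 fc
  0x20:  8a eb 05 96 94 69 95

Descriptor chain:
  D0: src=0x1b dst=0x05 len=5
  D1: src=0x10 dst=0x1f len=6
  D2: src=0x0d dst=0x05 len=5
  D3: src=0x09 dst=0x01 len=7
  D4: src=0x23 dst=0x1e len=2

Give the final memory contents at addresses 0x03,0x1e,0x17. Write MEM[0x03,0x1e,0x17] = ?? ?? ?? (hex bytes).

MEM[0x03,0x1e,0x17] = 8f e1 7c

#0 dst[0x05+5] := {0x00,0x4b,0xf0,0x47,0xfc}
#1 dst[0x1f+6] := {0x89,0x54,0x73,0x71,0xe1,0x53}
#2 dst[0x05+5] := {0xa4,0xd4,0x76,0x89,0x54}
#3 dst[0x01+7] := {0x54,0x66,0x8f,0x0e,0xa4,0xd4,0x76}
#4 dst[0x1e+2] := {0xe1,0x53}
query mem[0x03]=0x8f, mem[0x1e]=0xe1, mem[0x17]=0x7c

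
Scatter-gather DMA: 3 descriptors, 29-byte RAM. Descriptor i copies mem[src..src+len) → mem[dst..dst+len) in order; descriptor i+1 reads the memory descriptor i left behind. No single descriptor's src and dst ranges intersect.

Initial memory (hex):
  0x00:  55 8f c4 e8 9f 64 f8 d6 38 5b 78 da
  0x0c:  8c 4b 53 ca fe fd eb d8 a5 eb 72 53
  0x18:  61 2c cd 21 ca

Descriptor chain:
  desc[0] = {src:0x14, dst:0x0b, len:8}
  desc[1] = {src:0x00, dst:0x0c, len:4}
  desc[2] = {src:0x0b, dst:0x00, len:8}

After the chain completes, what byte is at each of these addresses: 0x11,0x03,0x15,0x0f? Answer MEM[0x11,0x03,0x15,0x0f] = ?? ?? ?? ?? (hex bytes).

MEM[0x11,0x03,0x15,0x0f] = cd c4 eb e8

  after D0: wrote 8B at 0x0b = a5eb7253612ccd21
  after D1: wrote 4B at 0x0c = 558fc4e8
  after D2: wrote 8B at 0x00 = a5558fc4e82ccd21
query mem[0x11]=0xcd, mem[0x03]=0xc4, mem[0x15]=0xeb, mem[0x0f]=0xe8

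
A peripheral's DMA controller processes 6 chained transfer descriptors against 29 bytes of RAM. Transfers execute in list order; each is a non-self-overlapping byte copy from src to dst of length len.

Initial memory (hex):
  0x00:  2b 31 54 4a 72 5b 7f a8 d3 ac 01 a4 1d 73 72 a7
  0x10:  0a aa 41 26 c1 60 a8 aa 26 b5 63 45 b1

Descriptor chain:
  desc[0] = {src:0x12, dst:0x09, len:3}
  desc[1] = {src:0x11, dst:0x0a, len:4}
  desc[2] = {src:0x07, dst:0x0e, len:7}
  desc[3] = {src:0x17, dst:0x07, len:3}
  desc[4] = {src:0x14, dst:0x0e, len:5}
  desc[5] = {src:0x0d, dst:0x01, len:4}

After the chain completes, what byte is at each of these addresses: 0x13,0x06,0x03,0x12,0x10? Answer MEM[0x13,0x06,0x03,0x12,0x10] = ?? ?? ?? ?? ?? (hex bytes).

#0 dst[0x09+3] := {0x41,0x26,0xc1}
#1 dst[0x0a+4] := {0xaa,0x41,0x26,0xc1}
#2 dst[0x0e+7] := {0xa8,0xd3,0x41,0xaa,0x41,0x26,0xc1}
#3 dst[0x07+3] := {0xaa,0x26,0xb5}
#4 dst[0x0e+5] := {0xc1,0x60,0xa8,0xaa,0x26}
#5 dst[0x01+4] := {0xc1,0xc1,0x60,0xa8}
query mem[0x13]=0x26, mem[0x06]=0x7f, mem[0x03]=0x60, mem[0x12]=0x26, mem[0x10]=0xa8

MEM[0x13,0x06,0x03,0x12,0x10] = 26 7f 60 26 a8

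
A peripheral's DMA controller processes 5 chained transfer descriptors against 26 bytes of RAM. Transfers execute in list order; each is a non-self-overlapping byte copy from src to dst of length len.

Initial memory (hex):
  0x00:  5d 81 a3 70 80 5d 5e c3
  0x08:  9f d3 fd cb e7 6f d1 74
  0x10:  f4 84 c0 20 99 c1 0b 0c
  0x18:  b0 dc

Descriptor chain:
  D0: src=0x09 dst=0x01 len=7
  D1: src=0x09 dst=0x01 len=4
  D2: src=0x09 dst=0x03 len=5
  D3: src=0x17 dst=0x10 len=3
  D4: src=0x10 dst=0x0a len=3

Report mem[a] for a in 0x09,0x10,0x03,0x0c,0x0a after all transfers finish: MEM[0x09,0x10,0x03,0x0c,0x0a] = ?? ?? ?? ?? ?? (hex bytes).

[0] 0x09->0x01 len=7 : d3 fd cb e7 6f d1 74
[1] 0x09->0x01 len=4 : d3 fd cb e7
[2] 0x09->0x03 len=5 : d3 fd cb e7 6f
[3] 0x17->0x10 len=3 : 0c b0 dc
[4] 0x10->0x0a len=3 : 0c b0 dc
query mem[0x09]=0xd3, mem[0x10]=0x0c, mem[0x03]=0xd3, mem[0x0c]=0xdc, mem[0x0a]=0x0c

MEM[0x09,0x10,0x03,0x0c,0x0a] = d3 0c d3 dc 0c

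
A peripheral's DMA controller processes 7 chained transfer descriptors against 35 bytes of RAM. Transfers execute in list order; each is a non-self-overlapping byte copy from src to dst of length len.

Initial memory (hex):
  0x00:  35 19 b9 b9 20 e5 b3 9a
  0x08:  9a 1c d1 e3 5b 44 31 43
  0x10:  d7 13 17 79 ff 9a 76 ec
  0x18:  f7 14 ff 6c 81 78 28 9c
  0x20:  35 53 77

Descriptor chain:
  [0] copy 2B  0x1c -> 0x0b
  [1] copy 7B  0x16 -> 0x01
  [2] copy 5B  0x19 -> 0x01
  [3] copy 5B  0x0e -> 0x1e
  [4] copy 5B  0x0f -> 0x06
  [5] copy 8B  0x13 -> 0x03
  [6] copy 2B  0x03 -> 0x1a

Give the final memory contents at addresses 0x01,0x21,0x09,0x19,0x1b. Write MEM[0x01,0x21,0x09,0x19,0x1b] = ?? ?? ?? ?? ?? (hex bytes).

MEM[0x01,0x21,0x09,0x19,0x1b] = 14 13 14 14 ff

D0: mem[0x0b..0x0c] <- [81 78]
D1: mem[0x01..0x07] <- [76 ec f7 14 ff 6c 81]
D2: mem[0x01..0x05] <- [14 ff 6c 81 78]
D3: mem[0x1e..0x22] <- [31 43 d7 13 17]
D4: mem[0x06..0x0a] <- [43 d7 13 17 79]
D5: mem[0x03..0x0a] <- [79 ff 9a 76 ec f7 14 ff]
D6: mem[0x1a..0x1b] <- [79 ff]
query mem[0x01]=0x14, mem[0x21]=0x13, mem[0x09]=0x14, mem[0x19]=0x14, mem[0x1b]=0xff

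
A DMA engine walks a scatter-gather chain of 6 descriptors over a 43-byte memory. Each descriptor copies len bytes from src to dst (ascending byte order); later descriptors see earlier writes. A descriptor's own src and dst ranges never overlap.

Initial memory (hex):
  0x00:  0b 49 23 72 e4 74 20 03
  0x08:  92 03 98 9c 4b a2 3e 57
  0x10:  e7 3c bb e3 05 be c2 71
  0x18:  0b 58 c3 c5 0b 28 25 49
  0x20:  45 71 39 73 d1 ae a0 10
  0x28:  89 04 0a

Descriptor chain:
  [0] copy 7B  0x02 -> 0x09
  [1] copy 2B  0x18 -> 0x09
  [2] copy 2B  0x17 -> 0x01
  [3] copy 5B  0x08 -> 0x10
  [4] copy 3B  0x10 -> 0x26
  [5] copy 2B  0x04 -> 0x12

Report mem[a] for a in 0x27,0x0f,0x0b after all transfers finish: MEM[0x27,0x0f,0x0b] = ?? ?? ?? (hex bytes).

MEM[0x27,0x0f,0x0b] = 0b 92 e4

D0: mem[0x09..0x0f] <- [23 72 e4 74 20 03 92]
D1: mem[0x09..0x0a] <- [0b 58]
D2: mem[0x01..0x02] <- [71 0b]
D3: mem[0x10..0x14] <- [92 0b 58 e4 74]
D4: mem[0x26..0x28] <- [92 0b 58]
D5: mem[0x12..0x13] <- [e4 74]
query mem[0x27]=0x0b, mem[0x0f]=0x92, mem[0x0b]=0xe4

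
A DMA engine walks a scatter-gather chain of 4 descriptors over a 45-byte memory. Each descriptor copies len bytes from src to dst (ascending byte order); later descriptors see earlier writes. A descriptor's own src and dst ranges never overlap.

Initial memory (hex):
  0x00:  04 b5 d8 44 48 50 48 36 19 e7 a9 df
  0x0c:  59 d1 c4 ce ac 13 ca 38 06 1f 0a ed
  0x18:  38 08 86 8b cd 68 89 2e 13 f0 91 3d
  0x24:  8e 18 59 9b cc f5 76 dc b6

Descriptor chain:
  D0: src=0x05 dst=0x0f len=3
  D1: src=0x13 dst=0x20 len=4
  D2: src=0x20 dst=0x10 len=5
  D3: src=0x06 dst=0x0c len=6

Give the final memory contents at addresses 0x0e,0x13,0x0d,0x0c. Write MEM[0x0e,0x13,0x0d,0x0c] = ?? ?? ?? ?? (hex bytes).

MEM[0x0e,0x13,0x0d,0x0c] = 19 0a 36 48

#0 dst[0x0f+3] := {0x50,0x48,0x36}
#1 dst[0x20+4] := {0x38,0x06,0x1f,0x0a}
#2 dst[0x10+5] := {0x38,0x06,0x1f,0x0a,0x8e}
#3 dst[0x0c+6] := {0x48,0x36,0x19,0xe7,0xa9,0xdf}
query mem[0x0e]=0x19, mem[0x13]=0x0a, mem[0x0d]=0x36, mem[0x0c]=0x48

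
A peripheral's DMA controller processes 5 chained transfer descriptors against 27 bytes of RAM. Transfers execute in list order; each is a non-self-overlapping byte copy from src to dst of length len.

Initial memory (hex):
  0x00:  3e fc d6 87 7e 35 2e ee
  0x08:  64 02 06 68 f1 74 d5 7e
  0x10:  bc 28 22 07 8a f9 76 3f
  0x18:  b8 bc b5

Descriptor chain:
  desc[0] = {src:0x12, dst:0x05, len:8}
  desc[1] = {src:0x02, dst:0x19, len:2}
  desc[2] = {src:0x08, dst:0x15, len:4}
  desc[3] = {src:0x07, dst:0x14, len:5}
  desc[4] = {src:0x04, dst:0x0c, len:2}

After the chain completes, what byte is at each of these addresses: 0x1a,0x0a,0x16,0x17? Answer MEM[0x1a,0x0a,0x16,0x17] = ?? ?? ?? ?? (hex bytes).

  after D0: wrote 8B at 0x05 = 22078af9763fb8bc
  after D1: wrote 2B at 0x19 = d687
  after D2: wrote 4B at 0x15 = f9763fb8
  after D3: wrote 5B at 0x14 = 8af9763fb8
  after D4: wrote 2B at 0x0c = 7e22
query mem[0x1a]=0x87, mem[0x0a]=0x3f, mem[0x16]=0x76, mem[0x17]=0x3f

MEM[0x1a,0x0a,0x16,0x17] = 87 3f 76 3f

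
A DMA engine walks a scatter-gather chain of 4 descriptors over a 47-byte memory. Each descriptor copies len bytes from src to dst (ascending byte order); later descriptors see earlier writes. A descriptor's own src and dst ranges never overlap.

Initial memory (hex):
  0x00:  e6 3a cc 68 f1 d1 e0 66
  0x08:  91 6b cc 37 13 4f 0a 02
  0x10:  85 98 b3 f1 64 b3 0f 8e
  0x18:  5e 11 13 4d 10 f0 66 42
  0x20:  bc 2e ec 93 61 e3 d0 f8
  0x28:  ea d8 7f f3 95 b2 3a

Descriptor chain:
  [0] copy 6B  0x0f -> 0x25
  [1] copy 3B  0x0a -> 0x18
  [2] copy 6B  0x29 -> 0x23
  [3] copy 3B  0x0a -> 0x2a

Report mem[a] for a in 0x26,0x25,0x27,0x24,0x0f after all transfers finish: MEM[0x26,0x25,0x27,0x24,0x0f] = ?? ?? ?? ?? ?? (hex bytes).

MEM[0x26,0x25,0x27,0x24,0x0f] = 95 f3 b2 64 02

D0: mem[0x25..0x2a] <- [02 85 98 b3 f1 64]
D1: mem[0x18..0x1a] <- [cc 37 13]
D2: mem[0x23..0x28] <- [f1 64 f3 95 b2 3a]
D3: mem[0x2a..0x2c] <- [cc 37 13]
query mem[0x26]=0x95, mem[0x25]=0xf3, mem[0x27]=0xb2, mem[0x24]=0x64, mem[0x0f]=0x02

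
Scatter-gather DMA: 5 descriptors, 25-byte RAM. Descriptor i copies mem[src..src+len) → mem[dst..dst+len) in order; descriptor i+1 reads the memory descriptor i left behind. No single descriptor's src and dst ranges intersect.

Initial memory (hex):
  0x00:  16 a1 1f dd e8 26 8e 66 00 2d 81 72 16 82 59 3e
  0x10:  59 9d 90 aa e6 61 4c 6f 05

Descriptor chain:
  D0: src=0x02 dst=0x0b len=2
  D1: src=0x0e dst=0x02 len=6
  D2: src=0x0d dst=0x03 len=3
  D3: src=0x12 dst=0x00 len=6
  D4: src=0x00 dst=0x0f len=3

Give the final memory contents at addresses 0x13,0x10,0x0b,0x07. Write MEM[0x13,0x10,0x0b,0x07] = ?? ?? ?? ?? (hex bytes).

MEM[0x13,0x10,0x0b,0x07] = aa aa 1f aa

  after D0: wrote 2B at 0x0b = 1fdd
  after D1: wrote 6B at 0x02 = 593e599d90aa
  after D2: wrote 3B at 0x03 = 82593e
  after D3: wrote 6B at 0x00 = 90aae6614c6f
  after D4: wrote 3B at 0x0f = 90aae6
query mem[0x13]=0xaa, mem[0x10]=0xaa, mem[0x0b]=0x1f, mem[0x07]=0xaa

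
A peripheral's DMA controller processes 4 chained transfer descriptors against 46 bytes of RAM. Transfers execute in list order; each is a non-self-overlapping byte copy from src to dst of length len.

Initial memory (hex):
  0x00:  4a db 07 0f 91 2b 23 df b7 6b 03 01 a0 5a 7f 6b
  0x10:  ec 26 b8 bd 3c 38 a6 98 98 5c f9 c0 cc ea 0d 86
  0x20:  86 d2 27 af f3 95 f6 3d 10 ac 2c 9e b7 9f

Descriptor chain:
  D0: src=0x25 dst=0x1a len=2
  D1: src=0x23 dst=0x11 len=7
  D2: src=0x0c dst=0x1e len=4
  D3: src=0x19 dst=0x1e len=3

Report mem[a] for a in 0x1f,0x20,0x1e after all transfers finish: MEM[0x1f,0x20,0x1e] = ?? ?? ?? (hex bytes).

MEM[0x1f,0x20,0x1e] = 95 f6 5c

#0 dst[0x1a+2] := {0x95,0xf6}
#1 dst[0x11+7] := {0xaf,0xf3,0x95,0xf6,0x3d,0x10,0xac}
#2 dst[0x1e+4] := {0xa0,0x5a,0x7f,0x6b}
#3 dst[0x1e+3] := {0x5c,0x95,0xf6}
query mem[0x1f]=0x95, mem[0x20]=0xf6, mem[0x1e]=0x5c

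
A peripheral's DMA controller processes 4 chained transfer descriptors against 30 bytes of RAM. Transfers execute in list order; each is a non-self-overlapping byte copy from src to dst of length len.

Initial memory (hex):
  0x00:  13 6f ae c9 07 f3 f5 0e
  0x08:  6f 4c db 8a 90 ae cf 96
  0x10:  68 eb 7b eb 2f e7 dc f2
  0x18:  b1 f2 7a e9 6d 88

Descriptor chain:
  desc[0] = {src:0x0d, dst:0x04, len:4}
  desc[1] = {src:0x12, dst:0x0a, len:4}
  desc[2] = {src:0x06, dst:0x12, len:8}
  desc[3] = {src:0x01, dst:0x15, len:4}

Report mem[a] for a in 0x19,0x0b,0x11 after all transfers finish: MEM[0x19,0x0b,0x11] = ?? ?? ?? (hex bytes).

MEM[0x19,0x0b,0x11] = e7 eb eb

  after D0: wrote 4B at 0x04 = aecf9668
  after D1: wrote 4B at 0x0a = 7beb2fe7
  after D2: wrote 8B at 0x12 = 96686f4c7beb2fe7
  after D3: wrote 4B at 0x15 = 6faec9ae
query mem[0x19]=0xe7, mem[0x0b]=0xeb, mem[0x11]=0xeb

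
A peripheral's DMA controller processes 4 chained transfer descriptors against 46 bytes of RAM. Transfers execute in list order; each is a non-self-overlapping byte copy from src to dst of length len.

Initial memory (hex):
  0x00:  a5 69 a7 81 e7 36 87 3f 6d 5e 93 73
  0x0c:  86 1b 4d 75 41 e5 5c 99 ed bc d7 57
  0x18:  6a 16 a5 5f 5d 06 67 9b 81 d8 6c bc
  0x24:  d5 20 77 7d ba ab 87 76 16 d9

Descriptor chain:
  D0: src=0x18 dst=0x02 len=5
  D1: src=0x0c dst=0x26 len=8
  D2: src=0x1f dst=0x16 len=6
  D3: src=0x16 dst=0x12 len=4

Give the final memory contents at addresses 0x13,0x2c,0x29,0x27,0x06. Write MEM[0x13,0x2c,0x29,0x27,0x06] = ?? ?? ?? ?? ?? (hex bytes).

MEM[0x13,0x2c,0x29,0x27,0x06] = 81 5c 75 1b 5d

[0] 0x18->0x02 len=5 : 6a 16 a5 5f 5d
[1] 0x0c->0x26 len=8 : 86 1b 4d 75 41 e5 5c 99
[2] 0x1f->0x16 len=6 : 9b 81 d8 6c bc d5
[3] 0x16->0x12 len=4 : 9b 81 d8 6c
query mem[0x13]=0x81, mem[0x2c]=0x5c, mem[0x29]=0x75, mem[0x27]=0x1b, mem[0x06]=0x5d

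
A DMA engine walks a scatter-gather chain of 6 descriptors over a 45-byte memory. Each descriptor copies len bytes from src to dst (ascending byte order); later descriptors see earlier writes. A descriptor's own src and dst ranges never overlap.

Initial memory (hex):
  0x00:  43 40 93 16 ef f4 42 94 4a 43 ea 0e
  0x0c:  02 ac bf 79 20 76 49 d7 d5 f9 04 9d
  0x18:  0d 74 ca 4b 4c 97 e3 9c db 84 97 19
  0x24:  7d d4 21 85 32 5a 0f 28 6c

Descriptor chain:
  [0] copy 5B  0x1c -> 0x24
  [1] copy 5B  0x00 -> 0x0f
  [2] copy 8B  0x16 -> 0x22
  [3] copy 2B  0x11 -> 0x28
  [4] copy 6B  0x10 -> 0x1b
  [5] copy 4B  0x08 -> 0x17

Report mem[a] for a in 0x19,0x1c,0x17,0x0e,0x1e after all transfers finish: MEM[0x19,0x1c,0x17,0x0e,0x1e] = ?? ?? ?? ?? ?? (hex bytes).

[0] 0x1c->0x24 len=5 : 4c 97 e3 9c db
[1] 0x00->0x0f len=5 : 43 40 93 16 ef
[2] 0x16->0x22 len=8 : 04 9d 0d 74 ca 4b 4c 97
[3] 0x11->0x28 len=2 : 93 16
[4] 0x10->0x1b len=6 : 40 93 16 ef d5 f9
[5] 0x08->0x17 len=4 : 4a 43 ea 0e
query mem[0x19]=0xea, mem[0x1c]=0x93, mem[0x17]=0x4a, mem[0x0e]=0xbf, mem[0x1e]=0xef

MEM[0x19,0x1c,0x17,0x0e,0x1e] = ea 93 4a bf ef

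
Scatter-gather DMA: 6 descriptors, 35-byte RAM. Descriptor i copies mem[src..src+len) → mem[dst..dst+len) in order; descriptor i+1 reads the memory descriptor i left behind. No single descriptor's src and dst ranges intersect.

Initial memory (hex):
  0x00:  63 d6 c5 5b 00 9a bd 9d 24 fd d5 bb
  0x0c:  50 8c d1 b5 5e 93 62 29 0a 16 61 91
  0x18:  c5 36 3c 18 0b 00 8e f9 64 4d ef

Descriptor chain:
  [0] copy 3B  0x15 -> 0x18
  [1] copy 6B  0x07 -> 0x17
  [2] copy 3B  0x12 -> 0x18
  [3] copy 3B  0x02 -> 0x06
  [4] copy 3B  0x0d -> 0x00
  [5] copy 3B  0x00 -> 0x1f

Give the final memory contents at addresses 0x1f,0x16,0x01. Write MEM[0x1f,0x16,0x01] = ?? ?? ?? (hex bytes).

  after D0: wrote 3B at 0x18 = 166191
  after D1: wrote 6B at 0x17 = 9d24fdd5bb50
  after D2: wrote 3B at 0x18 = 62290a
  after D3: wrote 3B at 0x06 = c55b00
  after D4: wrote 3B at 0x00 = 8cd1b5
  after D5: wrote 3B at 0x1f = 8cd1b5
query mem[0x1f]=0x8c, mem[0x16]=0x61, mem[0x01]=0xd1

MEM[0x1f,0x16,0x01] = 8c 61 d1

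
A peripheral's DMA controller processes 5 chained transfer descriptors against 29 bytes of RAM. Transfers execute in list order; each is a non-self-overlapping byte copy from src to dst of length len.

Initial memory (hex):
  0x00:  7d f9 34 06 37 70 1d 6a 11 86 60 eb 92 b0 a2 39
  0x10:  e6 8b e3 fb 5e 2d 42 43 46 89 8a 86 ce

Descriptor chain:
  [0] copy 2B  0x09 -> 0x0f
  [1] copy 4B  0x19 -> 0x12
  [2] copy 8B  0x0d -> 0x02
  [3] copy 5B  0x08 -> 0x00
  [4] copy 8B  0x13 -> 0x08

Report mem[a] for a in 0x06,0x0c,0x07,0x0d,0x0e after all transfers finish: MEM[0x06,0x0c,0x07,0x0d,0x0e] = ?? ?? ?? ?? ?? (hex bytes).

MEM[0x06,0x0c,0x07,0x0d,0x0e] = 8b 43 89 46 89

  after D0: wrote 2B at 0x0f = 8660
  after D1: wrote 4B at 0x12 = 898a86ce
  after D2: wrote 8B at 0x02 = b0a286608b898a86
  after D3: wrote 5B at 0x00 = 8a8660eb92
  after D4: wrote 8B at 0x08 = 8a86ce424346898a
query mem[0x06]=0x8b, mem[0x0c]=0x43, mem[0x07]=0x89, mem[0x0d]=0x46, mem[0x0e]=0x89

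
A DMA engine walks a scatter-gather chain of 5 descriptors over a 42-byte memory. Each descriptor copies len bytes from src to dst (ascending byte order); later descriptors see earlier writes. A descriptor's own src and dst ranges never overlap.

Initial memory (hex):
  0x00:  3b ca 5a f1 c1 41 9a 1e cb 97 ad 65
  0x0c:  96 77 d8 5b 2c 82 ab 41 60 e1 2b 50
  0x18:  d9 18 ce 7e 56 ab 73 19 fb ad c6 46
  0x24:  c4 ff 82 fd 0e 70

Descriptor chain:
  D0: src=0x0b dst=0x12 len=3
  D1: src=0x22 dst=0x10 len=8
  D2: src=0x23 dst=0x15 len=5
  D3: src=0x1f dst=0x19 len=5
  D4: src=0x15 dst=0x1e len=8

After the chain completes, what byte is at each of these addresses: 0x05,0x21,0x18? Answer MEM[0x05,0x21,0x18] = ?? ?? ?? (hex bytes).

MEM[0x05,0x21,0x18] = 41 82 82

#0 dst[0x12+3] := {0x65,0x96,0x77}
#1 dst[0x10+8] := {0xc6,0x46,0xc4,0xff,0x82,0xfd,0x0e,0x70}
#2 dst[0x15+5] := {0x46,0xc4,0xff,0x82,0xfd}
#3 dst[0x19+5] := {0x19,0xfb,0xad,0xc6,0x46}
#4 dst[0x1e+8] := {0x46,0xc4,0xff,0x82,0x19,0xfb,0xad,0xc6}
query mem[0x05]=0x41, mem[0x21]=0x82, mem[0x18]=0x82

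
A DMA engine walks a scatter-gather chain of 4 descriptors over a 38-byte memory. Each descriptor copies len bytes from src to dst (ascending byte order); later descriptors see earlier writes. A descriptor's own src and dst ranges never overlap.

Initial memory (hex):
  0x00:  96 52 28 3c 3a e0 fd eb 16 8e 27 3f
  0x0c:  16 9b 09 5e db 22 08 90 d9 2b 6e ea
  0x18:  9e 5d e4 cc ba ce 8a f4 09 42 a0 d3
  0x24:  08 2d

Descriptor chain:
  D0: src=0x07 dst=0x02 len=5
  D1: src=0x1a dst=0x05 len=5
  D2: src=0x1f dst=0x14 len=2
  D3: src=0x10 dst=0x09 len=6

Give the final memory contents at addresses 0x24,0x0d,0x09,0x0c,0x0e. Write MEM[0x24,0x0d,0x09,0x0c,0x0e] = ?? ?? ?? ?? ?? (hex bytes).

  after D0: wrote 5B at 0x02 = eb168e273f
  after D1: wrote 5B at 0x05 = e4ccbace8a
  after D2: wrote 2B at 0x14 = f409
  after D3: wrote 6B at 0x09 = db220890f409
query mem[0x24]=0x08, mem[0x0d]=0xf4, mem[0x09]=0xdb, mem[0x0c]=0x90, mem[0x0e]=0x09

MEM[0x24,0x0d,0x09,0x0c,0x0e] = 08 f4 db 90 09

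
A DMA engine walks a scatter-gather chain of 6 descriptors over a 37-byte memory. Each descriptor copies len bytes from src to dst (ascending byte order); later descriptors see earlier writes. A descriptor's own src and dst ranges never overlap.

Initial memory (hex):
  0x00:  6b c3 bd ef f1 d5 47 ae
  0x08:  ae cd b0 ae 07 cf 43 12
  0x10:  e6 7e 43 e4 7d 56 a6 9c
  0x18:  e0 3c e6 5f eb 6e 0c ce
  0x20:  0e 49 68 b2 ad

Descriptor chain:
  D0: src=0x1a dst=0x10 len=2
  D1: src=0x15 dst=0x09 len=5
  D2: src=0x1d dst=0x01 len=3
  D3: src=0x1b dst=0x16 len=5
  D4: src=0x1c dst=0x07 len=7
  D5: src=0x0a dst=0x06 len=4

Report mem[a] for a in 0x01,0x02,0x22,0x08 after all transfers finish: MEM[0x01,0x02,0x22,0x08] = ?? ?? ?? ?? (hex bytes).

D0: mem[0x10..0x11] <- [e6 5f]
D1: mem[0x09..0x0d] <- [56 a6 9c e0 3c]
D2: mem[0x01..0x03] <- [6e 0c ce]
D3: mem[0x16..0x1a] <- [5f eb 6e 0c ce]
D4: mem[0x07..0x0d] <- [eb 6e 0c ce 0e 49 68]
D5: mem[0x06..0x09] <- [ce 0e 49 68]
query mem[0x01]=0x6e, mem[0x02]=0x0c, mem[0x22]=0x68, mem[0x08]=0x49

MEM[0x01,0x02,0x22,0x08] = 6e 0c 68 49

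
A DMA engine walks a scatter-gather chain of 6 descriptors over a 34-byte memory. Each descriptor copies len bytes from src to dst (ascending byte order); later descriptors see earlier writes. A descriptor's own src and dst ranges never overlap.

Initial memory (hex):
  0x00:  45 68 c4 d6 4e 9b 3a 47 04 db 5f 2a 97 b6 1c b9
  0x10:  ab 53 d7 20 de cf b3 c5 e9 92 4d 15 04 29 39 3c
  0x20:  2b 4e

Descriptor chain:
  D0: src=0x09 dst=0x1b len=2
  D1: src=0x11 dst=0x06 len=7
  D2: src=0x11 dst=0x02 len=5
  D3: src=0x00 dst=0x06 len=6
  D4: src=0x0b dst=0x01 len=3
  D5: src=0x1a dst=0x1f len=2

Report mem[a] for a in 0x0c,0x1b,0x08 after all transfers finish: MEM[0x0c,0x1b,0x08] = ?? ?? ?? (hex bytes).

D0: mem[0x1b..0x1c] <- [db 5f]
D1: mem[0x06..0x0c] <- [53 d7 20 de cf b3 c5]
D2: mem[0x02..0x06] <- [53 d7 20 de cf]
D3: mem[0x06..0x0b] <- [45 68 53 d7 20 de]
D4: mem[0x01..0x03] <- [de c5 b6]
D5: mem[0x1f..0x20] <- [4d db]
query mem[0x0c]=0xc5, mem[0x1b]=0xdb, mem[0x08]=0x53

MEM[0x0c,0x1b,0x08] = c5 db 53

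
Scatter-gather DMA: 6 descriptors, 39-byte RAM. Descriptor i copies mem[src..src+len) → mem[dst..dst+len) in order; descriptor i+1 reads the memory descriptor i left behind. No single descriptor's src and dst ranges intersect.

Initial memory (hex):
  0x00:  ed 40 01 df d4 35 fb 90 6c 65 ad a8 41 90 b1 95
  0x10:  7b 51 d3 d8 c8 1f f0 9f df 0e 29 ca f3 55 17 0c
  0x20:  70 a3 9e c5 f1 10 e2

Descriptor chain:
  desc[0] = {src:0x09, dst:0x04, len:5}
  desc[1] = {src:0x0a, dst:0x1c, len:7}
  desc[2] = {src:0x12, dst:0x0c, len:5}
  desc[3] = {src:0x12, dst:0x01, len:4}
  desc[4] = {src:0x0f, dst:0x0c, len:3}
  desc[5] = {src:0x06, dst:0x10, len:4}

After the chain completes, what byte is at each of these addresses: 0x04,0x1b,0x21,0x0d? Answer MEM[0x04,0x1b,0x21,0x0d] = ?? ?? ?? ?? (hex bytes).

  after D0: wrote 5B at 0x04 = 65ada84190
  after D1: wrote 7B at 0x1c = ada84190b1957b
  after D2: wrote 5B at 0x0c = d3d8c81ff0
  after D3: wrote 4B at 0x01 = d3d8c81f
  after D4: wrote 3B at 0x0c = 1ff051
  after D5: wrote 4B at 0x10 = a8419065
query mem[0x04]=0x1f, mem[0x1b]=0xca, mem[0x21]=0x95, mem[0x0d]=0xf0

MEM[0x04,0x1b,0x21,0x0d] = 1f ca 95 f0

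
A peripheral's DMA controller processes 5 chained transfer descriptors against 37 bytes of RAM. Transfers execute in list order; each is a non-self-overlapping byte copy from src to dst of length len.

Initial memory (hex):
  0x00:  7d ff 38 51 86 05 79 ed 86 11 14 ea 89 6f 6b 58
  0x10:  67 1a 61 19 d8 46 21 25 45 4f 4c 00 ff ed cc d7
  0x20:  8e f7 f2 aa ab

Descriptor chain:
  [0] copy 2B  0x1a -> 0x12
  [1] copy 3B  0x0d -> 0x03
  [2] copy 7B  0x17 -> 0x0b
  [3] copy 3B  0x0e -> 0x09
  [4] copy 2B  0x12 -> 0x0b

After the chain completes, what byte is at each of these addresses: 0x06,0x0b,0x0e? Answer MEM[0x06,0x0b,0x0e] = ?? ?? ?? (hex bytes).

MEM[0x06,0x0b,0x0e] = 79 4c 4c

#0 dst[0x12+2] := {0x4c,0x00}
#1 dst[0x03+3] := {0x6f,0x6b,0x58}
#2 dst[0x0b+7] := {0x25,0x45,0x4f,0x4c,0x00,0xff,0xed}
#3 dst[0x09+3] := {0x4c,0x00,0xff}
#4 dst[0x0b+2] := {0x4c,0x00}
query mem[0x06]=0x79, mem[0x0b]=0x4c, mem[0x0e]=0x4c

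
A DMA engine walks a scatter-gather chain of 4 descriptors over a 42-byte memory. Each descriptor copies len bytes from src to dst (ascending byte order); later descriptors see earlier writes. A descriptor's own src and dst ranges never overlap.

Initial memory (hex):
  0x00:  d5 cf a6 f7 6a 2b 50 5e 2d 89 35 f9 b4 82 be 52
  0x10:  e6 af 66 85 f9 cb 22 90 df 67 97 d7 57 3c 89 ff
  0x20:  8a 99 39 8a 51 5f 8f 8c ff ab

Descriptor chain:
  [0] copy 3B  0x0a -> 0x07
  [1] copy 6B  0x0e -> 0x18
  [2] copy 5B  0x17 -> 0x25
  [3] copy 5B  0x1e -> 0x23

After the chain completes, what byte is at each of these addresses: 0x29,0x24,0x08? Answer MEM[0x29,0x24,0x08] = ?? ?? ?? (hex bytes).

MEM[0x29,0x24,0x08] = af ff f9

#0 dst[0x07+3] := {0x35,0xf9,0xb4}
#1 dst[0x18+6] := {0xbe,0x52,0xe6,0xaf,0x66,0x85}
#2 dst[0x25+5] := {0x90,0xbe,0x52,0xe6,0xaf}
#3 dst[0x23+5] := {0x89,0xff,0x8a,0x99,0x39}
query mem[0x29]=0xaf, mem[0x24]=0xff, mem[0x08]=0xf9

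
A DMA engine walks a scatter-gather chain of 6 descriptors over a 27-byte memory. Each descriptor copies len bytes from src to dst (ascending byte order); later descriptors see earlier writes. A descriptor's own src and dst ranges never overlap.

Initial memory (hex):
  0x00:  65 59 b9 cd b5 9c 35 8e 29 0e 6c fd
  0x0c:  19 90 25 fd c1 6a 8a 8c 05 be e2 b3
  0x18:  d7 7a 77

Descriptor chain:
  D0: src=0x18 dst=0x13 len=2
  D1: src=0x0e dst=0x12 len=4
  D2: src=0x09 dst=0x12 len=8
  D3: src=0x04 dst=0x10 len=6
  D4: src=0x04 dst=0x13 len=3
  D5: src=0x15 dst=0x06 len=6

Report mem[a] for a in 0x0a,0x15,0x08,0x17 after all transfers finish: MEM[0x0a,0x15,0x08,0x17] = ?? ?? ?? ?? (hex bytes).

  after D0: wrote 2B at 0x13 = d77a
  after D1: wrote 4B at 0x12 = 25fdc16a
  after D2: wrote 8B at 0x12 = 0e6cfd199025fdc1
  after D3: wrote 6B at 0x10 = b59c358e290e
  after D4: wrote 3B at 0x13 = b59c35
  after D5: wrote 6B at 0x06 = 359025fdc177
query mem[0x0a]=0xc1, mem[0x15]=0x35, mem[0x08]=0x25, mem[0x17]=0x25

MEM[0x0a,0x15,0x08,0x17] = c1 35 25 25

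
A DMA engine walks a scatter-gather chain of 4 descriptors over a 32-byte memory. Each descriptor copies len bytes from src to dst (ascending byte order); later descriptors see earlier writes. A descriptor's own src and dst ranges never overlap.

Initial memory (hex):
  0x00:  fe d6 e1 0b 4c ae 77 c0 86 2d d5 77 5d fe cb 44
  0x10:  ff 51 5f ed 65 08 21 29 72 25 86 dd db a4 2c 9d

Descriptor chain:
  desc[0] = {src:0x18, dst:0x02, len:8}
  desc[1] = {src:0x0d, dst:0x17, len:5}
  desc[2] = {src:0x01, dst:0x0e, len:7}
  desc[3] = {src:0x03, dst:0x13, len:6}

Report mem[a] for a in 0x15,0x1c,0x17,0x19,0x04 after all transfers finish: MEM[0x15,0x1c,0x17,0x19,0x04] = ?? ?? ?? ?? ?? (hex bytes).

MEM[0x15,0x1c,0x17,0x19,0x04] = dd db a4 44 86

  after D0: wrote 8B at 0x02 = 722586dddba42c9d
  after D1: wrote 5B at 0x17 = fecb44ff51
  after D2: wrote 7B at 0x0e = d6722586dddba4
  after D3: wrote 6B at 0x13 = 2586dddba42c
query mem[0x15]=0xdd, mem[0x1c]=0xdb, mem[0x17]=0xa4, mem[0x19]=0x44, mem[0x04]=0x86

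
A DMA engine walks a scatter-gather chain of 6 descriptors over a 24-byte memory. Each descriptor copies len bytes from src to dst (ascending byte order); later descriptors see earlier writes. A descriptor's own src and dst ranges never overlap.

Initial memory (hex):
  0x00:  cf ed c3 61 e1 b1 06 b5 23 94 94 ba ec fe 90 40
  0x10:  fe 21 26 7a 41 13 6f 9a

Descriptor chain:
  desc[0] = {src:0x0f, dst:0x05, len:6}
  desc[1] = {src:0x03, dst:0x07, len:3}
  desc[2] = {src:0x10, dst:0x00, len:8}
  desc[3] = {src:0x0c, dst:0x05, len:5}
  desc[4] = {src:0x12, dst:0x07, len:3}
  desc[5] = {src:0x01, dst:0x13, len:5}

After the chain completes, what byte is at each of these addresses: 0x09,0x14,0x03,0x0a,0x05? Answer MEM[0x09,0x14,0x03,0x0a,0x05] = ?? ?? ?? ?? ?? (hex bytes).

[0] 0x0f->0x05 len=6 : 40 fe 21 26 7a 41
[1] 0x03->0x07 len=3 : 61 e1 40
[2] 0x10->0x00 len=8 : fe 21 26 7a 41 13 6f 9a
[3] 0x0c->0x05 len=5 : ec fe 90 40 fe
[4] 0x12->0x07 len=3 : 26 7a 41
[5] 0x01->0x13 len=5 : 21 26 7a 41 ec
query mem[0x09]=0x41, mem[0x14]=0x26, mem[0x03]=0x7a, mem[0x0a]=0x41, mem[0x05]=0xec

MEM[0x09,0x14,0x03,0x0a,0x05] = 41 26 7a 41 ec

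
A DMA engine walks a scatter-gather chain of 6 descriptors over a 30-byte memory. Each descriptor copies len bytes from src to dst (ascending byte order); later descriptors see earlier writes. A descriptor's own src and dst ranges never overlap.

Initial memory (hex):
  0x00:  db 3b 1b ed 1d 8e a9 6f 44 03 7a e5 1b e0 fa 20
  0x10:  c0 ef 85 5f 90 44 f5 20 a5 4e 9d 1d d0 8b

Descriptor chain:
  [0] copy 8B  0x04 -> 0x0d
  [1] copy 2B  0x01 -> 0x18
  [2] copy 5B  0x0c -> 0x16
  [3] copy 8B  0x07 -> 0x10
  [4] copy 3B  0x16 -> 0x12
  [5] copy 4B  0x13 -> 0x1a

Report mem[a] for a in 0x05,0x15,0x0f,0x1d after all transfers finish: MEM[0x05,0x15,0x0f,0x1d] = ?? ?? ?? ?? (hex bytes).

MEM[0x05,0x15,0x0f,0x1d] = 8e 1b a9 1d

#0 dst[0x0d+8] := {0x1d,0x8e,0xa9,0x6f,0x44,0x03,0x7a,0xe5}
#1 dst[0x18+2] := {0x3b,0x1b}
#2 dst[0x16+5] := {0x1b,0x1d,0x8e,0xa9,0x6f}
#3 dst[0x10+8] := {0x6f,0x44,0x03,0x7a,0xe5,0x1b,0x1d,0x8e}
#4 dst[0x12+3] := {0x1d,0x8e,0x8e}
#5 dst[0x1a+4] := {0x8e,0x8e,0x1b,0x1d}
query mem[0x05]=0x8e, mem[0x15]=0x1b, mem[0x0f]=0xa9, mem[0x1d]=0x1d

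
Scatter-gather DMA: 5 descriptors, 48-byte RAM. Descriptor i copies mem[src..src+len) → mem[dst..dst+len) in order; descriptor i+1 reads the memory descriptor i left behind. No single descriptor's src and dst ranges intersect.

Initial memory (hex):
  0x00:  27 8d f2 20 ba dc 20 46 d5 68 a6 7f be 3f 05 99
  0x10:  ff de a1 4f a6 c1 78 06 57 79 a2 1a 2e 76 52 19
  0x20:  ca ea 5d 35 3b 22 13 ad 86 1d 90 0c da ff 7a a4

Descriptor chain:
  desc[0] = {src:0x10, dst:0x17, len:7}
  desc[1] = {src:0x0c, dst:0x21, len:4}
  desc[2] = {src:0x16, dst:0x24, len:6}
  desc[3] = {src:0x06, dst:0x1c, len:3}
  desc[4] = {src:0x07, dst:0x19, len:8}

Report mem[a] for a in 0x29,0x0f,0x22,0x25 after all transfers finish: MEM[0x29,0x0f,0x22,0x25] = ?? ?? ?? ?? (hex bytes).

#0 dst[0x17+7] := {0xff,0xde,0xa1,0x4f,0xa6,0xc1,0x78}
#1 dst[0x21+4] := {0xbe,0x3f,0x05,0x99}
#2 dst[0x24+6] := {0x78,0xff,0xde,0xa1,0x4f,0xa6}
#3 dst[0x1c+3] := {0x20,0x46,0xd5}
#4 dst[0x19+8] := {0x46,0xd5,0x68,0xa6,0x7f,0xbe,0x3f,0x05}
query mem[0x29]=0xa6, mem[0x0f]=0x99, mem[0x22]=0x3f, mem[0x25]=0xff

MEM[0x29,0x0f,0x22,0x25] = a6 99 3f ff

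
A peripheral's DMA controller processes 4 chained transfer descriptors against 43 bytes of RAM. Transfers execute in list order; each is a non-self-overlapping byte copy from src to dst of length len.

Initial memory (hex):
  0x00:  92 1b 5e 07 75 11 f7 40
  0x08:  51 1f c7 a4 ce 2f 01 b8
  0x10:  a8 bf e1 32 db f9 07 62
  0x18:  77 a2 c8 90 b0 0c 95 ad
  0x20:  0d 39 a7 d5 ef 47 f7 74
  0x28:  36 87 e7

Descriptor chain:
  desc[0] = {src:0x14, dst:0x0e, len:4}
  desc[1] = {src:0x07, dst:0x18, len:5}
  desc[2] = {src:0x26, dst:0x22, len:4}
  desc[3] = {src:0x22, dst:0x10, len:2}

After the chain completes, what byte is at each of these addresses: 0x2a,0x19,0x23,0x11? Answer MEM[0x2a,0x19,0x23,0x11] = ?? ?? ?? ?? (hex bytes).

[0] 0x14->0x0e len=4 : db f9 07 62
[1] 0x07->0x18 len=5 : 40 51 1f c7 a4
[2] 0x26->0x22 len=4 : f7 74 36 87
[3] 0x22->0x10 len=2 : f7 74
query mem[0x2a]=0xe7, mem[0x19]=0x51, mem[0x23]=0x74, mem[0x11]=0x74

MEM[0x2a,0x19,0x23,0x11] = e7 51 74 74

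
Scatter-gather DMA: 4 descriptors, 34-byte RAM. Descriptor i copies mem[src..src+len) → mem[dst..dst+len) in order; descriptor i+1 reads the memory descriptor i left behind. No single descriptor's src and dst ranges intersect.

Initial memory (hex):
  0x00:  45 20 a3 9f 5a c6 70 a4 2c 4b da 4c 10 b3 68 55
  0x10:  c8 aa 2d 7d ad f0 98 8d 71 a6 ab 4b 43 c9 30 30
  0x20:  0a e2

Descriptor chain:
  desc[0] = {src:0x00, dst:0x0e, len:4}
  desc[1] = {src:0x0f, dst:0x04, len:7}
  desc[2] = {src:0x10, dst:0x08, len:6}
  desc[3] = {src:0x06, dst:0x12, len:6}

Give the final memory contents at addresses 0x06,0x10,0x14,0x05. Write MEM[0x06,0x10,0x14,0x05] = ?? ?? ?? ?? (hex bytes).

[0] 0x00->0x0e len=4 : 45 20 a3 9f
[1] 0x0f->0x04 len=7 : 20 a3 9f 2d 7d ad f0
[2] 0x10->0x08 len=6 : a3 9f 2d 7d ad f0
[3] 0x06->0x12 len=6 : 9f 2d a3 9f 2d 7d
query mem[0x06]=0x9f, mem[0x10]=0xa3, mem[0x14]=0xa3, mem[0x05]=0xa3

MEM[0x06,0x10,0x14,0x05] = 9f a3 a3 a3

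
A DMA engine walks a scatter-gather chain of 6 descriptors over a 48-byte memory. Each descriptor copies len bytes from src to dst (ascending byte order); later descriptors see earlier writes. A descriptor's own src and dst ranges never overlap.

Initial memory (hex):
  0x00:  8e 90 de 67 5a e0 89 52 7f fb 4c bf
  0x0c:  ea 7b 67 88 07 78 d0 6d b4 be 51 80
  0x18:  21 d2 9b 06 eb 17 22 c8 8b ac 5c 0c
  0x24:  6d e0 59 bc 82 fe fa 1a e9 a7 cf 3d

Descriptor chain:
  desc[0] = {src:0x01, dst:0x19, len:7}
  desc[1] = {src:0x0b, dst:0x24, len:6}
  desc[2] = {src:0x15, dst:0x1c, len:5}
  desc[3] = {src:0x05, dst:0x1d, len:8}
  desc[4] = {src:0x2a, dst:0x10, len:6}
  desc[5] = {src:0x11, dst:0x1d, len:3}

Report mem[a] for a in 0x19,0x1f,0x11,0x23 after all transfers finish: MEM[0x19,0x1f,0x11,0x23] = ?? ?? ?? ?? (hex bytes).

MEM[0x19,0x1f,0x11,0x23] = 90 a7 1a bf

  after D0: wrote 7B at 0x19 = 90de675ae08952
  after D1: wrote 6B at 0x24 = bfea7b678807
  after D2: wrote 5B at 0x1c = be51802190
  after D3: wrote 8B at 0x1d = e089527ffb4cbfea
  after D4: wrote 6B at 0x10 = fa1ae9a7cf3d
  after D5: wrote 3B at 0x1d = 1ae9a7
query mem[0x19]=0x90, mem[0x1f]=0xa7, mem[0x11]=0x1a, mem[0x23]=0xbf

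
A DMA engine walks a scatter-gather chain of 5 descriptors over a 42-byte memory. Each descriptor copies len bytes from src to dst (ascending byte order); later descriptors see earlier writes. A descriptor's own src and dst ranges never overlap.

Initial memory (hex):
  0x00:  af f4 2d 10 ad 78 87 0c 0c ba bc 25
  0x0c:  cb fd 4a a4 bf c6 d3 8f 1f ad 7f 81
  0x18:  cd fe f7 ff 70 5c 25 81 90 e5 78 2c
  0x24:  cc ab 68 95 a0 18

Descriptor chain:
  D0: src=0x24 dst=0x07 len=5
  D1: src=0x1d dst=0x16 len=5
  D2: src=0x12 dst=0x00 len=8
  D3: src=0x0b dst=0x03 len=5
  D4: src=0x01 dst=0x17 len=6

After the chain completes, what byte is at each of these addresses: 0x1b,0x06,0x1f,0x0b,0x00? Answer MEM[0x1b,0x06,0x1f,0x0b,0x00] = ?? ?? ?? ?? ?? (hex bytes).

  after D0: wrote 5B at 0x07 = ccab6895a0
  after D1: wrote 5B at 0x16 = 5c258190e5
  after D2: wrote 8B at 0x00 = d38f1fad5c258190
  after D3: wrote 5B at 0x03 = a0cbfd4aa4
  after D4: wrote 6B at 0x17 = 8f1fa0cbfd4a
query mem[0x1b]=0xfd, mem[0x06]=0x4a, mem[0x1f]=0x81, mem[0x0b]=0xa0, mem[0x00]=0xd3

MEM[0x1b,0x06,0x1f,0x0b,0x00] = fd 4a 81 a0 d3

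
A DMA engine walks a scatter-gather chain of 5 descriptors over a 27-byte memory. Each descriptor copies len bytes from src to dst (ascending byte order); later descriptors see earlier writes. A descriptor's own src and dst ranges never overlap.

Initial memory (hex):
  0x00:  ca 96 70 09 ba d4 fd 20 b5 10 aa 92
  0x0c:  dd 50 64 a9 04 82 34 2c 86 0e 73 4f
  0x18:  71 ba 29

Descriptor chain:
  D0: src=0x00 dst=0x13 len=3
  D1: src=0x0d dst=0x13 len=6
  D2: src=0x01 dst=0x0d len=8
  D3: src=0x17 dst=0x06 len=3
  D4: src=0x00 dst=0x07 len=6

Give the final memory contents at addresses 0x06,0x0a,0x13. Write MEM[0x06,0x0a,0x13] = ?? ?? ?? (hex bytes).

#0 dst[0x13+3] := {0xca,0x96,0x70}
#1 dst[0x13+6] := {0x50,0x64,0xa9,0x04,0x82,0x34}
#2 dst[0x0d+8] := {0x96,0x70,0x09,0xba,0xd4,0xfd,0x20,0xb5}
#3 dst[0x06+3] := {0x82,0x34,0xba}
#4 dst[0x07+6] := {0xca,0x96,0x70,0x09,0xba,0xd4}
query mem[0x06]=0x82, mem[0x0a]=0x09, mem[0x13]=0x20

MEM[0x06,0x0a,0x13] = 82 09 20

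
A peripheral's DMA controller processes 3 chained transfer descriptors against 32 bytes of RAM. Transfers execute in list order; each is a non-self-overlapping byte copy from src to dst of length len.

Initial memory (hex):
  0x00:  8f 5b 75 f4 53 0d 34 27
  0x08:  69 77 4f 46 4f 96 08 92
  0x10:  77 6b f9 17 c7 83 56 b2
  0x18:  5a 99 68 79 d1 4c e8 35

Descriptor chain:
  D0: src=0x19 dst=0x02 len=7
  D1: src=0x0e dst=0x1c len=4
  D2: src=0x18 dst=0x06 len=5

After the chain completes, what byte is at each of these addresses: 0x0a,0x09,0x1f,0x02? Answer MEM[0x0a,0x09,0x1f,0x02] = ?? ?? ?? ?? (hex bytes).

  after D0: wrote 7B at 0x02 = 996879d14ce835
  after D1: wrote 4B at 0x1c = 0892776b
  after D2: wrote 5B at 0x06 = 5a99687908
query mem[0x0a]=0x08, mem[0x09]=0x79, mem[0x1f]=0x6b, mem[0x02]=0x99

MEM[0x0a,0x09,0x1f,0x02] = 08 79 6b 99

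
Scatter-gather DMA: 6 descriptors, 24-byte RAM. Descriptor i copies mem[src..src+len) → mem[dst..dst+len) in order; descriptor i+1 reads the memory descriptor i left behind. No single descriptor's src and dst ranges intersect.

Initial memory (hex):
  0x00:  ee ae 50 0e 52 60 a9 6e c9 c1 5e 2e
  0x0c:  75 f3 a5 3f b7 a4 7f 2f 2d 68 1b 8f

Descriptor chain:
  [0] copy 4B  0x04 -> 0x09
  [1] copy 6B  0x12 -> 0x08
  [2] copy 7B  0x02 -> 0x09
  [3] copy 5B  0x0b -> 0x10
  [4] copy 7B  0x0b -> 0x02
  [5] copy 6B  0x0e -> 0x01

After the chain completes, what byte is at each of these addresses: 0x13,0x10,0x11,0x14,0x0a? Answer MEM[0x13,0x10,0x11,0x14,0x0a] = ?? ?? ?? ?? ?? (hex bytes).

MEM[0x13,0x10,0x11,0x14,0x0a] = 6e 52 60 7f 0e

#0 dst[0x09+4] := {0x52,0x60,0xa9,0x6e}
#1 dst[0x08+6] := {0x7f,0x2f,0x2d,0x68,0x1b,0x8f}
#2 dst[0x09+7] := {0x50,0x0e,0x52,0x60,0xa9,0x6e,0x7f}
#3 dst[0x10+5] := {0x52,0x60,0xa9,0x6e,0x7f}
#4 dst[0x02+7] := {0x52,0x60,0xa9,0x6e,0x7f,0x52,0x60}
#5 dst[0x01+6] := {0x6e,0x7f,0x52,0x60,0xa9,0x6e}
query mem[0x13]=0x6e, mem[0x10]=0x52, mem[0x11]=0x60, mem[0x14]=0x7f, mem[0x0a]=0x0e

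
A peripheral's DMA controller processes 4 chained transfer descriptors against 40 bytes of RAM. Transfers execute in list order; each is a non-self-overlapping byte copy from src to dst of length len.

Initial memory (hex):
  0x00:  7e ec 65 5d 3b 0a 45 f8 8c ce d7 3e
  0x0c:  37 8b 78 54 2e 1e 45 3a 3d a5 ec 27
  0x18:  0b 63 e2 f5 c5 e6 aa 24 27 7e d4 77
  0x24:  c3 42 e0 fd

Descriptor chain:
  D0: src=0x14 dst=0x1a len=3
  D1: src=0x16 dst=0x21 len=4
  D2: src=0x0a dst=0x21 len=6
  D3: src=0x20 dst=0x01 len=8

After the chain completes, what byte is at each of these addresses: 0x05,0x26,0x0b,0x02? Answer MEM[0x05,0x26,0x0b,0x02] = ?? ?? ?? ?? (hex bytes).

MEM[0x05,0x26,0x0b,0x02] = 8b 54 3e d7

#0 dst[0x1a+3] := {0x3d,0xa5,0xec}
#1 dst[0x21+4] := {0xec,0x27,0x0b,0x63}
#2 dst[0x21+6] := {0xd7,0x3e,0x37,0x8b,0x78,0x54}
#3 dst[0x01+8] := {0x27,0xd7,0x3e,0x37,0x8b,0x78,0x54,0xfd}
query mem[0x05]=0x8b, mem[0x26]=0x54, mem[0x0b]=0x3e, mem[0x02]=0xd7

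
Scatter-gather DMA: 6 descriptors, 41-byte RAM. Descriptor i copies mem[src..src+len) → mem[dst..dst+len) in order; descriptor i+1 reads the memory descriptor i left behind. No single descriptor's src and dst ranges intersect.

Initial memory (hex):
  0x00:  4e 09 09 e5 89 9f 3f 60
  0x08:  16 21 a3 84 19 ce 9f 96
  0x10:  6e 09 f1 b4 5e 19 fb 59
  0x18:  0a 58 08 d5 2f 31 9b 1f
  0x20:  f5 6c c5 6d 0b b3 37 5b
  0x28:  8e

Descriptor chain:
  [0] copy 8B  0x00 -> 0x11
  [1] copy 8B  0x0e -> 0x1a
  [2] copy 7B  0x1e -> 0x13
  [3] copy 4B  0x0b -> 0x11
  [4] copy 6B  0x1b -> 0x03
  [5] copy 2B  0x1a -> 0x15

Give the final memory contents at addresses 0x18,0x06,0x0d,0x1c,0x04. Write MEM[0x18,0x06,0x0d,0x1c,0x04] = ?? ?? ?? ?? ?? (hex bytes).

  after D0: wrote 8B at 0x11 = 4e0909e5899f3f60
  after D1: wrote 8B at 0x1a = 9f966e4e0909e589
  after D2: wrote 7B at 0x13 = 0909e589c56d0b
  after D3: wrote 4B at 0x11 = 8419ce9f
  after D4: wrote 6B at 0x03 = 966e4e0909e5
  after D5: wrote 2B at 0x15 = 9f96
query mem[0x18]=0x6d, mem[0x06]=0x09, mem[0x0d]=0xce, mem[0x1c]=0x6e, mem[0x04]=0x6e

MEM[0x18,0x06,0x0d,0x1c,0x04] = 6d 09 ce 6e 6e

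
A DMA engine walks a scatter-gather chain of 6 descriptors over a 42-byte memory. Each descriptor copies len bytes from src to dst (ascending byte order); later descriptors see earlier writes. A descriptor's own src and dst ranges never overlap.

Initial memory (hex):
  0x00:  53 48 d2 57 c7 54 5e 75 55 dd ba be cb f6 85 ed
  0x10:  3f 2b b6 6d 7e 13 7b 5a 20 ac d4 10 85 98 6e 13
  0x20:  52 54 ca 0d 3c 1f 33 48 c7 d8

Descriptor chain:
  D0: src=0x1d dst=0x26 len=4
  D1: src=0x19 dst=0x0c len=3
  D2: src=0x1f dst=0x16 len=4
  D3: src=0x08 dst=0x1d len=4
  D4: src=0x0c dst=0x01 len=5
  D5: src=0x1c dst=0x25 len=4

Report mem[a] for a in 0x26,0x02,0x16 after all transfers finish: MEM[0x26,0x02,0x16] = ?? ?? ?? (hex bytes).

MEM[0x26,0x02,0x16] = 55 d4 13

D0: mem[0x26..0x29] <- [98 6e 13 52]
D1: mem[0x0c..0x0e] <- [ac d4 10]
D2: mem[0x16..0x19] <- [13 52 54 ca]
D3: mem[0x1d..0x20] <- [55 dd ba be]
D4: mem[0x01..0x05] <- [ac d4 10 ed 3f]
D5: mem[0x25..0x28] <- [85 55 dd ba]
query mem[0x26]=0x55, mem[0x02]=0xd4, mem[0x16]=0x13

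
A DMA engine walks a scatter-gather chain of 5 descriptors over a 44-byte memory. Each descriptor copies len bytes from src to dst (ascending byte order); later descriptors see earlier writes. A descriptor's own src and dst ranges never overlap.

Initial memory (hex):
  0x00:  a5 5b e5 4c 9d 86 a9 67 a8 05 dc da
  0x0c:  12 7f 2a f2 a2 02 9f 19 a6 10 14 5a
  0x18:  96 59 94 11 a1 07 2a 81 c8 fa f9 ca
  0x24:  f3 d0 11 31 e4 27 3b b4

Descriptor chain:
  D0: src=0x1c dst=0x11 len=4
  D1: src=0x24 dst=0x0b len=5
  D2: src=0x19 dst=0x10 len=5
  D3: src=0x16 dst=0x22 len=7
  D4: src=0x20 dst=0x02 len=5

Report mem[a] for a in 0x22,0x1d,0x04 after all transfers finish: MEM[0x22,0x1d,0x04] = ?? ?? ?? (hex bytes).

MEM[0x22,0x1d,0x04] = 14 07 14

D0: mem[0x11..0x14] <- [a1 07 2a 81]
D1: mem[0x0b..0x0f] <- [f3 d0 11 31 e4]
D2: mem[0x10..0x14] <- [59 94 11 a1 07]
D3: mem[0x22..0x28] <- [14 5a 96 59 94 11 a1]
D4: mem[0x02..0x06] <- [c8 fa 14 5a 96]
query mem[0x22]=0x14, mem[0x1d]=0x07, mem[0x04]=0x14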